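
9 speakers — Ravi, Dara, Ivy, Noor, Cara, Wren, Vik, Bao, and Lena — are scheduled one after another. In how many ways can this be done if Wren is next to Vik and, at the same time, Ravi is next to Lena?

20160

Treat {Wren,Vik} as one block (2 orders) and {Ravi,Lena} as another (2 orders).
That leaves 7 units to arrange: 2 × 2 × 7! = 4 × 5040 = 20160.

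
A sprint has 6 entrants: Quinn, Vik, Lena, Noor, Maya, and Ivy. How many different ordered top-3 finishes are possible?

There are 6 choices for 1st place, 5 for 2nd, and 4 for 3rd.
That gives 6 × 5 × 4 = 120.

120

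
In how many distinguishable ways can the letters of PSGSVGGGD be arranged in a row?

The 9 letters of PSGSVGGGD have repeats: G appearing 4 times and S appearing twice.
Dividing 9! = 362880 by 4!·2! = 48 for the repeated letters gives 7560.

7560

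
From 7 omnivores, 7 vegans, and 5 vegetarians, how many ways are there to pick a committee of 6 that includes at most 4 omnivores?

Split by how many omnivores are chosen (0 through 4).
Sum: C(7,0)·C(12,6) + C(7,1)·C(12,5) + C(7,2)·C(12,4) + C(7,3)·C(12,3) + C(7,4)·C(12,2) = 924 + 5544 + 10395 + 7700 + 2310 = 26873.

26873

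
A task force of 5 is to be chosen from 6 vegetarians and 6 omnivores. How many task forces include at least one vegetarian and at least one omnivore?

780

With no constraint there are C(12,5) = 792 possible selections.
Selections missing a whole group: no vegetarians → C(6,5) = 6; no omnivores → C(6,5) = 6.
Both groups omitted at once is impossible, so 792 − 12 = 780.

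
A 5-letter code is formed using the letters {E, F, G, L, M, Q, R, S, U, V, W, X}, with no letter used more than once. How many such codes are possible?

With no repetition, fill the 5 letters in order: 12 choices, then 11, down to 8.
That product is 12 × 11 × 10 × 9 × 8 = 95040.

95040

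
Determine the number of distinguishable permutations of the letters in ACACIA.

60

Letter multiplicities in ACACIA: A×3, C×2, I×1.
So there are 6! / (3!·2!) = 60 distinguishable arrangements.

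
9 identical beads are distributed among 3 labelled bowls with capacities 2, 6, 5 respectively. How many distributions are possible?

12

By stars and bars, unrestricted non-negative solutions to x_1+…+x_3 = 9 number C(9+2,2) = 55.
Subtract solutions that violate a single cap (substitute x_i' = x_i − (cap_i+1)): x_1 ≥ 3 gives C(8,2) = 28; x_2 ≥ 7 gives C(4,2) = 6; x_3 ≥ 6 gives C(5,2) = 10. Together 44.
Add back pairs where two caps are both exceeded: 0 + 1 + 0 = 1.
By inclusion–exclusion the count is 55 − 44 + 1 = 12.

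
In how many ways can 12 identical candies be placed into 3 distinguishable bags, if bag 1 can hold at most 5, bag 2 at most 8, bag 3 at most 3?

By stars and bars, unrestricted non-negative solutions to x_1+…+x_3 = 12 number C(12+2,2) = 91.
Subtract solutions that violate a single cap (substitute x_i' = x_i − (cap_i+1)): x_1 ≥ 6 gives C(8,2) = 28; x_2 ≥ 9 gives C(5,2) = 10; x_3 ≥ 4 gives C(10,2) = 45. Together 83.
Add back pairs where two caps are both exceeded: 0 + 6 + 0 = 6.
By inclusion–exclusion the count is 91 − 83 + 6 = 14.

14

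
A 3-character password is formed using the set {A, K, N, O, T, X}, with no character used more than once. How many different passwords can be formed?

120

With no repetition, fill the 3 characters in order: 6 choices, then 5, down to 4.
6 × 5 × 4 = 120.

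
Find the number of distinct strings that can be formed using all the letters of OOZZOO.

The 6 letters of OOZZOO have repeats: O appearing 4 times and Z appearing twice.
The number of distinct arrangements is 6!/(4!·2!) = 720/48 = 15.

15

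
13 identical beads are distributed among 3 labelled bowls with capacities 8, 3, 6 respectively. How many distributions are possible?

By stars and bars, unrestricted non-negative solutions to x_1+…+x_3 = 13 number C(13+2,2) = 105.
Subtract solutions that violate a single cap (substitute x_i' = x_i − (cap_i+1)): x_1 ≥ 9 gives C(6,2) = 15; x_2 ≥ 4 gives C(11,2) = 55; x_3 ≥ 7 gives C(8,2) = 28. Together 98.
Add back pairs where two caps are both exceeded: 1 + 0 + 6 = 7.
By inclusion–exclusion the count is 105 − 98 + 7 = 14.

14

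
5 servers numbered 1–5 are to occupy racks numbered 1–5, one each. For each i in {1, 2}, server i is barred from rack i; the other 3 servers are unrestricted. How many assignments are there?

78

Let Aᵢ (for i ∈ {1, 2}) be the placements that put server i in its forbidden rack. Any j of these fix j positions, leaving (5−j)! ways to fill the rest, and there are C(2,j) ways to pick which j.
By inclusion–exclusion, the number of valid placements is Σ_{j=0}^{2} (−1)^j C(2,j)·(5−j)!.
Computing: 120 − 48 + 6 = 78.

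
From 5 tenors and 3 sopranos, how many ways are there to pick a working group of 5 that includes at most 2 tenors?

10

Split by how many tenors are chosen (0 through 2).
Sum: C(5,0)·C(3,5) + C(5,1)·C(3,4) + C(5,2)·C(3,3) = 0 + 0 + 10 = 10.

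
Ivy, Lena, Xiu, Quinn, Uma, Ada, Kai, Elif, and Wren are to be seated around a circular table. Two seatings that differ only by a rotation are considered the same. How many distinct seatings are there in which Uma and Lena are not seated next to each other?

Without the restriction there are (8)! = 40320 seatings.
Those with Uma next to Lena: fuse the pair into one unit and seat 8 units around a circle — 2·(7)! = 10080.
Subtracting, 40320 − 10080 = 30240.

30240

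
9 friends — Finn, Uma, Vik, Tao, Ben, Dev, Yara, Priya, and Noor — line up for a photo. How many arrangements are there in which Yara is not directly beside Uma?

282240

Of the 9! = 362880 arrangements, those with Yara and Uma adjacent number 2 × 8! = 80640 (treat the pair as a block with 2 internal orders).
So 362880 − 80640 = 282240 arrangements keep them apart.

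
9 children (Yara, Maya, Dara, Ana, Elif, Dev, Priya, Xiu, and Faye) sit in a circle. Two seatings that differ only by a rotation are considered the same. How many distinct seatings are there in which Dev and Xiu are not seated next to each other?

30240

All circular seatings of 9 people number (8)! = 40320.
Those with Dev next to Xiu: fuse the pair into one unit and seat 8 units around a circle — 2·(7)! = 10080.
Subtracting, 40320 − 10080 = 30240.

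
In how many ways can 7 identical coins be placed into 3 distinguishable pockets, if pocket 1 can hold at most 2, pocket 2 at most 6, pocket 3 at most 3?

Ignoring the caps, the number of non-negative solutions to x_1+…+x_3 = 7 is C(9,2) = 36.
Subtract solutions that violate a single cap (substitute x_i' = x_i − (cap_i+1)): x_1 ≥ 3 gives C(6,2) = 15; x_2 ≥ 7 gives C(2,2) = 1; x_3 ≥ 4 gives C(5,2) = 10. Together 26.
Add back pairs where two caps are both exceeded: 0 + 1 + 0 = 1.
By inclusion–exclusion the count is 36 − 26 + 1 = 11.

11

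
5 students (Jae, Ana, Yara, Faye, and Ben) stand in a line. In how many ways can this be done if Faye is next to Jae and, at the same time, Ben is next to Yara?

24

Treat {Faye,Jae} as one block (2 orders) and {Ben,Yara} as another (2 orders).
That leaves 3 units to arrange: 2 × 2 × 3! = 4 × 6 = 24.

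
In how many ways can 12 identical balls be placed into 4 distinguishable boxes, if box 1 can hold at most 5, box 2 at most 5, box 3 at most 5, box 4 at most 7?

171

Without the upper bounds there are C(15,3) = 455 ways to split 12 among 4 boxes.
Subtract solutions that violate a single cap (substitute x_i' = x_i − (cap_i+1)): x_1 ≥ 6 gives C(9,3) = 84; x_2 ≥ 6 gives C(9,3) = 84; x_3 ≥ 6 gives C(9,3) = 84; x_4 ≥ 8 gives C(7,3) = 35. Together 287.
Add back pairs where two caps are both exceeded: 1 + 1 + 0 + 1 + 0 + 0 = 3.
By inclusion–exclusion the count is 455 − 287 + 3 = 171.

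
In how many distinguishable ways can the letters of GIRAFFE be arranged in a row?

2520

Letter multiplicities in GIRAFFE: A×1, E×1, F×2, G×1, I×1, R×1.
The number of distinct arrangements is 7!/(2!) = 5040/2 = 2520.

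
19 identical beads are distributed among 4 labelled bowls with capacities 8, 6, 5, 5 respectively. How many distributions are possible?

56

By stars and bars, unrestricted non-negative solutions to x_1+…+x_4 = 19 number C(19+3,3) = 1540.
Subtract solutions that violate a single cap (substitute x_i' = x_i − (cap_i+1)): x_1 ≥ 9 gives C(13,3) = 286; x_2 ≥ 7 gives C(15,3) = 455; x_3 ≥ 6 gives C(16,3) = 560; x_4 ≥ 6 gives C(16,3) = 560. Together 1861.
Add back pairs where two caps are both exceeded: 20 + 35 + 35 + 84 + 84 + 120 = 378.
Subtract triples: 0 + 0 + 0 + 1 = 1.
By inclusion–exclusion the count is 1540 − 1861 + 378 − 1 = 56.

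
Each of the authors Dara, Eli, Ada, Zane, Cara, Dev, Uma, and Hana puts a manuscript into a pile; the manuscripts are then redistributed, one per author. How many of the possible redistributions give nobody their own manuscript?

14833

Let Aᵢ be the assignments in which author i gets their own manuscript. We want the size of the complement of A₁∪…∪A_8.
By inclusion–exclusion this is Σ_{j=0}^{8} (−1)^j C(8,j)·(8−j)!.
Computing: 40320 − 40320 + 20160 − 6720 + 1680 − 336 + 56 − 8 + 1 = 14833.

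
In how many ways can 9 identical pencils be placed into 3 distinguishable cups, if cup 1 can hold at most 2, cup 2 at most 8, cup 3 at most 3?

Without the upper bounds there are C(11,2) = 55 ways to split 9 among 3 cups.
Subtract solutions that violate a single cap (substitute x_i' = x_i − (cap_i+1)): x_1 ≥ 3 gives C(8,2) = 28; x_2 ≥ 9 gives C(2,2) = 1; x_3 ≥ 4 gives C(7,2) = 21. Together 50.
Add back pairs where two caps are both exceeded: 0 + 6 + 0 = 6.
By inclusion–exclusion the count is 55 − 50 + 6 = 11.

11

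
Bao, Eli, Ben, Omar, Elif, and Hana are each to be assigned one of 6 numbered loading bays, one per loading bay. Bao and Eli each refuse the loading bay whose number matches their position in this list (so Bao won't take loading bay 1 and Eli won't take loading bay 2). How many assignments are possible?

504

Let Aᵢ (for i ∈ {1, 2}) be the placements that put person i in their forbidden loading bay. Any j of these fix j positions, leaving (6−j)! ways to fill the rest, and there are C(2,j) ways to pick which j.
By inclusion–exclusion, the number of valid placements is Σ_{j=0}^{2} (−1)^j C(2,j)·(6−j)!.
Computing: 720 − 240 + 24 = 504.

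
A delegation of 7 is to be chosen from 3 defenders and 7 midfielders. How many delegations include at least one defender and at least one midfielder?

119

With no constraint there are C(10,7) = 120 possible selections.
Selections missing a whole group: no defenders → C(7,7) = 1; no midfielders → C(3,7) = 0.
Both groups omitted at once is impossible, so 120 − 1 = 119.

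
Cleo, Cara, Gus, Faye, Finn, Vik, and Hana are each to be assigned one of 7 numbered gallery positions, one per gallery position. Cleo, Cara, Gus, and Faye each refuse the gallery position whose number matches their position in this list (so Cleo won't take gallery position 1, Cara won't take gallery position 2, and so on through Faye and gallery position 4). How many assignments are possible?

Let Aᵢ (for 1 ≤ i ≤ 4) be the placements that put person i in their forbidden gallery position. Any j of these fix j positions, leaving (7−j)! ways to fill the rest, and there are C(4,j) ways to pick which j.
By inclusion–exclusion, the number of valid placements is Σ_{j=0}^{4} (−1)^j C(4,j)·(7−j)!.
Computing: 5040 − 2880 + 720 − 96 + 6 = 2790.

2790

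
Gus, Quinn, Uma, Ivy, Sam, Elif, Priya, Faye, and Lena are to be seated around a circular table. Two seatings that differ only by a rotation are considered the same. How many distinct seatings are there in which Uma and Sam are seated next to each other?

Treat {Uma, Sam} as one unit (2 internal orders) and seat the resulting 8 units around the table: (7)! circular arrangements.
So 2 × (7)! = 2 × 5040 = 10080.

10080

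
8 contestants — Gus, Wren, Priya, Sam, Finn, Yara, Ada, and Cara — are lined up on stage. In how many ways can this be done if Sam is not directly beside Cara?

Of the 8! = 40320 arrangements, those with Sam and Cara adjacent number 2 × 7! = 10080 (treat the pair as a block with 2 internal orders).
Complementary counting: 40320 − 10080 = 30240.

30240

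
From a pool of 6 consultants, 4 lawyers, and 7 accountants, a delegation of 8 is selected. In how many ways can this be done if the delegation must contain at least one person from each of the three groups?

22813

Unrestricted: C(17,8) = 24310 ways to pick any 8 of the 17.
Selections missing a whole group: no consultants → C(11,8) = 165; no lawyers → C(13,8) = 1287; no accountants → C(10,8) = 45.
Add back selections omitting two groups (i.e. drawn from a single group): C(6,8) + C(4,8) + C(7,8) = 0.
By inclusion–exclusion: 24310 − 1497 + 0 = 22813.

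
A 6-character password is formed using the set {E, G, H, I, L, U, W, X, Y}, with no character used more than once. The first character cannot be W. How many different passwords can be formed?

The first character has 9−1 = 8 choices (anything except W).
The remaining 5 characters are filled from the other 8 symbols without repetition: 8 × 7 × 6 × 5 × 4 = 6720.
Total: 8 × 6720 = 53760.

53760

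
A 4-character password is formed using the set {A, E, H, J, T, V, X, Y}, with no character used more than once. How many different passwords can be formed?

With no repetition, fill the 4 characters in order: 8 choices, then 7, down to 5.
8 × 7 × 6 × 5 = 1680.

1680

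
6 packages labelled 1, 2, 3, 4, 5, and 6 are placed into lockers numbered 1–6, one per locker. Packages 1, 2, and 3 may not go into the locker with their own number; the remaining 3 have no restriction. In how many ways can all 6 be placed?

426

Let Aᵢ (for i ∈ {1, 2, 3}) be the placements that put package i in its forbidden locker. Any j of these fix j positions, leaving (6−j)! ways to fill the rest, and there are C(3,j) ways to pick which j.
By inclusion–exclusion, the number of valid placements is Σ_{j=0}^{3} (−1)^j C(3,j)·(6−j)!.
Computing: 720 − 360 + 72 − 6 = 426.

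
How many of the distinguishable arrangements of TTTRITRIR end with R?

Fix R in the last position and arrange the remaining 8 letters.
Those 8 letters have I appearing twice, R appearing twice, and T appearing 4 times, giving (8)!/(4!·2!·2!) = 420.

420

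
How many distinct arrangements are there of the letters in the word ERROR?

ERROR has 5 letters with R appearing 3 times.
So there are 5! / (3!) = 20 distinguishable arrangements.

20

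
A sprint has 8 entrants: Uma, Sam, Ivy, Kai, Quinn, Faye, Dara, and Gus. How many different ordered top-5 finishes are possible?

This is an ordered selection of 5 from 8: P(8,5).
That gives 8 × 7 × 6 × 5 × 4 = 6720.

6720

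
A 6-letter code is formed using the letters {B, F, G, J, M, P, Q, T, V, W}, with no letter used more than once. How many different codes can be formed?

This is a permutation of 6 out of 10: P(10,6) = 10!/4!.
That product is 10 × 9 × 8 × 7 × 6 × 5 = 151200.

151200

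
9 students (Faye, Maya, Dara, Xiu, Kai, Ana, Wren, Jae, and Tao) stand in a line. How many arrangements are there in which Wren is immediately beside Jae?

Treat {Wren, Jae} as a single unit. There are 8 units to order, and the pair itself can be ordered 2 ways.
So the count is 2·(8)! = 80640.

80640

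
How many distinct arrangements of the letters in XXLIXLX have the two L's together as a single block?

Treat the 2 copies of L as a single block. The multiset to arrange is then {LL, I, X, X, X, X}, 6 items in all.
That gives (6)!/(4!) = 30 arrangements.

30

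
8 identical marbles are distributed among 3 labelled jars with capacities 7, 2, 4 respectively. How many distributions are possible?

Without the upper bounds there are C(10,2) = 45 ways to split 8 among 3 jars.
Subtract solutions that violate a single cap (substitute x_i' = x_i − (cap_i+1)): x_1 ≥ 8 gives C(2,2) = 1; x_2 ≥ 3 gives C(7,2) = 21; x_3 ≥ 5 gives C(5,2) = 10. Together 32.
Add back pairs where two caps are both exceeded: 0 + 0 + 1 = 1.
By inclusion–exclusion the count is 45 − 32 + 1 = 14.

14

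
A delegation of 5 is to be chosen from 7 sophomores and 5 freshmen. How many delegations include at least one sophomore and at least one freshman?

770

Total 5-person selections from all 12: C(12,5) = 792.
Subtract selections that omit an entire group: no sophomores → C(5,5) = 1; no freshmen → C(7,5) = 21.
Both groups omitted at once is impossible, so 792 − 22 = 770.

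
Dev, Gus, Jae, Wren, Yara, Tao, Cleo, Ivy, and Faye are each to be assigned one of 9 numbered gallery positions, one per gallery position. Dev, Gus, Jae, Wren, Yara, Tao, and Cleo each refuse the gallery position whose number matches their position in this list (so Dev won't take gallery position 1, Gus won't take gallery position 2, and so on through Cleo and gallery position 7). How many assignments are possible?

165016

Let Aᵢ (for 1 ≤ i ≤ 7) be the placements that put person i in their forbidden gallery position. Any j of these fix j positions, leaving (9−j)! ways to fill the rest, and there are C(7,j) ways to pick which j.
By inclusion–exclusion, the number of valid placements is Σ_{j=0}^{7} (−1)^j C(7,j)·(9−j)!.
Computing: 362880 − 282240 + 105840 − 25200 + 4200 − 504 + 42 − 2 = 165016.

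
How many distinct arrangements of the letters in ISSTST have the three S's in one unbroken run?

12

Treat the 3 copies of S as a single block. The multiset to arrange is then {SSS, I, T, T}, 4 items in all.
That gives (4)!/(2!) = 12 arrangements.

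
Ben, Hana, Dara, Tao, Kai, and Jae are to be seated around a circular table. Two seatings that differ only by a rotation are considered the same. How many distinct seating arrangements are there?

120

Seat Ben anywhere (absorbing the rotational symmetry), then permute the other 5: (5)! = 120.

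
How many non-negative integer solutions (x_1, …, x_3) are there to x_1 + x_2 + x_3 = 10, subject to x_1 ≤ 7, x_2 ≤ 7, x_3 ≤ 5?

Ignoring the caps, the number of non-negative solutions to x_1+…+x_3 = 10 is C(12,2) = 66.
Subtract solutions that violate a single cap (substitute x_i' = x_i − (cap_i+1)): x_1 ≥ 8 gives C(4,2) = 6; x_2 ≥ 8 gives C(4,2) = 6; x_3 ≥ 6 gives C(6,2) = 15. Together 27.
No two caps can be exceeded simultaneously, so the pair terms are all 0.
By inclusion–exclusion the count is 66 − 27 + 0 = 39.

39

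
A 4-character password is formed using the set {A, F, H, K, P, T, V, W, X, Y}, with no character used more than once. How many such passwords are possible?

Choose and order 4 of the 10 symbols: the first character has 10 options, the next 9, then 8, 7.
10 × 9 × 8 × 7 = 5040.

5040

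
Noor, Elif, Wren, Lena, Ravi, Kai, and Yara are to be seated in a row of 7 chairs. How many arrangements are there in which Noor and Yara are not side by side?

3600

Of the 7! = 5040 arrangements, those with Noor and Yara adjacent number 2 × 6! = 1440 (treat the pair as a block with 2 internal orders).
Complementary counting: 5040 − 1440 = 3600.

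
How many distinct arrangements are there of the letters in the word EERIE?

Letter multiplicities in EERIE: E×3, I×1, R×1.
The number of distinct arrangements is 5!/(3!) = 120/6 = 20.

20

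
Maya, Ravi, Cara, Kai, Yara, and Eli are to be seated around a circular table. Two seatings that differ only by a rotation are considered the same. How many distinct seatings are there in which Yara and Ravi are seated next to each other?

48

Glue Yara and Ravi into a block (2 internal orders). Seating 5 units around a circle gives (4)! arrangements.
So 2 × (4)! = 2 × 24 = 48.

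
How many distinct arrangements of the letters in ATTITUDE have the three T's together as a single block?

720

Treat the 3 copies of T as a single block. The multiset to arrange is then {TTT, A, D, E, I, U}, 6 items in all.
All 6 items are distinct, so there are (6)! = 720 arrangements.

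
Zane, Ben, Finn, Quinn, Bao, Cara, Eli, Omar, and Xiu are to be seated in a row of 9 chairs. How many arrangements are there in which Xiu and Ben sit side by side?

80640

Place the 7 others and the Xiu-Ben pair as 8 objects in a line; the pair has 2 internal arrangements.
That gives 2 × 8! = 2 × 40320 = 80640.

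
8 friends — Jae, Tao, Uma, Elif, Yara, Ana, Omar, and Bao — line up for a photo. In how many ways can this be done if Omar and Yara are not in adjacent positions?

There are 8! = 40320 arrangements in all. If Omar and Yara are adjacent, merging them into one block gives 2·(7)! = 10080 arrangements.
So 40320 − 10080 = 30240 arrangements keep them apart.

30240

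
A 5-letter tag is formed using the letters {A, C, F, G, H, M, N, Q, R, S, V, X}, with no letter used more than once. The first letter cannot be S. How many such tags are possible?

The first letter has 12−1 = 11 choices (anything except S).
The remaining 4 letters are filled from the other 11 symbols without repetition: 11 × 10 × 9 × 8 = 7920.
Total: 11 × 7920 = 87120.

87120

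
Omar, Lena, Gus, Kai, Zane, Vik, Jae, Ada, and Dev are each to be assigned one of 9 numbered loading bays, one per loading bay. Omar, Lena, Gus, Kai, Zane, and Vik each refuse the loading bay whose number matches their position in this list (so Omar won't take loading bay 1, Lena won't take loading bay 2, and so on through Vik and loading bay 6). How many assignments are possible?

183822

Let Aᵢ (for 1 ≤ i ≤ 6) be the placements that put person i in their forbidden loading bay. Any j of these fix j positions, leaving (9−j)! ways to fill the rest, and there are C(6,j) ways to pick which j.
By inclusion–exclusion, the number of valid placements is Σ_{j=0}^{6} (−1)^j C(6,j)·(9−j)!.
Computing: 362880 − 241920 + 75600 − 14400 + 1800 − 144 + 6 = 183822.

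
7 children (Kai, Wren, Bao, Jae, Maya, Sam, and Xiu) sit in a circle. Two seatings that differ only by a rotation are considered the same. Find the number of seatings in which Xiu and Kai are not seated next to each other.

Without the restriction there are (6)! = 720 seatings.
Seatings with Xiu beside Kai: treat them as a block with 2 internal orders, giving 2 × (5)! = 240.
Subtracting, 720 − 240 = 480.

480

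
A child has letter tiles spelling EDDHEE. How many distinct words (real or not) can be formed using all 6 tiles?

60

EDDHEE has 6 letters with D appearing twice and E appearing 3 times.
Dividing 6! = 720 by 3!·2! = 12 for the repeated letters gives 60.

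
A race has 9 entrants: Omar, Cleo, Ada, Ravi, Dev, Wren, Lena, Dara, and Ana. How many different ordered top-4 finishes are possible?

3024

This is an ordered selection of 4 from 9: P(9,4).
That gives 9 × 8 × 7 × 6 = 3024.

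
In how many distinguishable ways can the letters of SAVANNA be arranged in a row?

Letter multiplicities in SAVANNA: A×3, N×2, S×1, V×1.
Dividing 7! = 5040 by 3!·2! = 12 for the repeated letters gives 420.

420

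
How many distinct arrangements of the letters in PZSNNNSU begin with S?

Fix S in the first position and arrange the remaining 7 letters.
Those 7 letters have N appearing 3 times, giving (7)!/(3!) = 840.

840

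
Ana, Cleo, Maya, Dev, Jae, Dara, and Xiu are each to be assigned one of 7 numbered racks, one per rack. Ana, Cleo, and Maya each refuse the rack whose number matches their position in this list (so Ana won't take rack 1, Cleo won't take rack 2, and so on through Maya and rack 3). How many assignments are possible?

Let Aᵢ (for i ∈ {1, 2, 3}) be the placements that put person i in their forbidden rack. Any j of these fix j positions, leaving (7−j)! ways to fill the rest, and there are C(3,j) ways to pick which j.
By inclusion–exclusion, the number of valid placements is Σ_{j=0}^{3} (−1)^j C(3,j)·(7−j)!.
Computing: 5040 − 2160 + 360 − 24 = 3216.

3216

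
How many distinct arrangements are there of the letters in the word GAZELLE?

GAZELLE has 7 letters with E appearing twice and L appearing twice.
So there are 7! / (2!·2!) = 1260 distinguishable arrangements.

1260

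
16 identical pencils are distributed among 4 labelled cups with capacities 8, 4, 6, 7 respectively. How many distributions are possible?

By stars and bars, unrestricted non-negative solutions to x_1+…+x_4 = 16 number C(16+3,3) = 969.
Subtract solutions that violate a single cap (substitute x_i' = x_i − (cap_i+1)): x_1 ≥ 9 gives C(10,3) = 120; x_2 ≥ 5 gives C(14,3) = 364; x_3 ≥ 7 gives C(12,3) = 220; x_4 ≥ 8 gives C(11,3) = 165. Together 869.
Add back pairs where two caps are both exceeded: 10 + 1 + 0 + 35 + 20 + 4 = 70.
By inclusion–exclusion the count is 969 − 869 + 70 = 170.

170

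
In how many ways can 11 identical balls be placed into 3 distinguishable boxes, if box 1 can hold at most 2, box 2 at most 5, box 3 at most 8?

12

Without the upper bounds there are C(13,2) = 78 ways to split 11 among 3 boxes.
Subtract solutions that violate a single cap (substitute x_i' = x_i − (cap_i+1)): x_1 ≥ 3 gives C(10,2) = 45; x_2 ≥ 6 gives C(7,2) = 21; x_3 ≥ 9 gives C(4,2) = 6. Together 72.
Add back pairs where two caps are both exceeded: 6 + 0 + 0 = 6.
By inclusion–exclusion the count is 78 − 72 + 6 = 12.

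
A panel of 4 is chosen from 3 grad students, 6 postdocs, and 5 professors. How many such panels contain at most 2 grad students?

990

Split by how many grad students are chosen (0 through 2).
Sum: C(3,0)·C(11,4) + C(3,1)·C(11,3) + C(3,2)·C(11,2) = 330 + 495 + 165 = 990.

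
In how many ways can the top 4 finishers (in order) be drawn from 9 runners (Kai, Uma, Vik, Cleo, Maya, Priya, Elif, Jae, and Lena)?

3024

There are 9 choices for 1st place, 8 for 2nd, and so on down to 6 for position 4.
That gives 9 × 8 × 7 × 6 = 3024.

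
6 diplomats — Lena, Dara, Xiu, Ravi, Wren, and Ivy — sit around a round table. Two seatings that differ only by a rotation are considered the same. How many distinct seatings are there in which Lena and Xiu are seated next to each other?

Glue Lena and Xiu into a block (2 internal orders). Seating 5 units around a circle gives (4)! arrangements.
So 2 × (4)! = 2 × 24 = 48.

48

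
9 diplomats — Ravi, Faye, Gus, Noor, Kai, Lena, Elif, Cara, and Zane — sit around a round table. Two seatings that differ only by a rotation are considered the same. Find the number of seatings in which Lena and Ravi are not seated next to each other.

All circular seatings of 9 people number (8)! = 40320.
Those with Lena next to Ravi: fuse the pair into one unit and seat 8 units around a circle — 2·(7)! = 10080.
Subtracting, 40320 − 10080 = 30240.

30240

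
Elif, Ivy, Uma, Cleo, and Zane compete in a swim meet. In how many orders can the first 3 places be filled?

60

There are 5 choices for 1st place, 4 for 2nd, and 3 for 3rd.
That gives 5 × 4 × 3 = 60.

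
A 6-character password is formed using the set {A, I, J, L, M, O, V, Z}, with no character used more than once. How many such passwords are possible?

20160

This is a permutation of 6 out of 8: P(8,6) = 8!/2!.
That product is 8 × 7 × 6 × 5 × 4 × 3 = 20160.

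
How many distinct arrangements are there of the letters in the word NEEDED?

60

NEEDED has 6 letters with D appearing twice and E appearing 3 times.
The number of distinct arrangements is 6!/(3!·2!) = 720/12 = 60.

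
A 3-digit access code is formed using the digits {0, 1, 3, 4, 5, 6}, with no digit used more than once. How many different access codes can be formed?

This is a permutation of 3 out of 6: P(6,3) = 6!/3!.
6 × 5 × 4 = 120.

120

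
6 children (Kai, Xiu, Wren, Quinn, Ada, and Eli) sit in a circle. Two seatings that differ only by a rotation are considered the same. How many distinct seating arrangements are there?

Around a circle, 6 distinct people have 6!/6 = (5)! = 120 rotationally distinct seatings.

120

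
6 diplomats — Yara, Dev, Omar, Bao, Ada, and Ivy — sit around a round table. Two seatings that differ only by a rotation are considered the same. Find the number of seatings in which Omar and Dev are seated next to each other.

48

Glue Omar and Dev into a block (2 internal orders). Seating 5 units around a circle gives (4)! arrangements.
So 2 × (4)! = 2 × 24 = 48.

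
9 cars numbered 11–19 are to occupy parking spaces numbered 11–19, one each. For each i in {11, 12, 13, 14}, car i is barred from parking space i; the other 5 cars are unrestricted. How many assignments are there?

Let Aᵢ (for 11 ≤ i ≤ 14) be the placements that put car i in its forbidden parking space. Any j of these fix j positions, leaving (9−j)! ways to fill the rest, and there are C(4,j) ways to pick which j.
By inclusion–exclusion, the number of valid placements is Σ_{j=0}^{4} (−1)^j C(4,j)·(9−j)!.
Computing: 362880 − 161280 + 30240 − 2880 + 120 = 229080.

229080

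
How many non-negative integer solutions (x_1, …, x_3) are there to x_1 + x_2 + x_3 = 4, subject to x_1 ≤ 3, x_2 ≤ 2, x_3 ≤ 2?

Ignoring the caps, the number of non-negative solutions to x_1+…+x_3 = 4 is C(6,2) = 15.
Subtract solutions that violate a single cap (substitute x_i' = x_i − (cap_i+1)): x_1 ≥ 4 gives C(2,2) = 1; x_2 ≥ 3 gives C(3,2) = 3; x_3 ≥ 3 gives C(3,2) = 3. Together 7.
No two caps can be exceeded simultaneously, so the pair terms are all 0.
By inclusion–exclusion the count is 15 − 7 + 0 = 8.

8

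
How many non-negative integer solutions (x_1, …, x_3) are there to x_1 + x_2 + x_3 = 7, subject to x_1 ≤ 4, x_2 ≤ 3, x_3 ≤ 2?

6

By stars and bars, unrestricted non-negative solutions to x_1+…+x_3 = 7 number C(7+2,2) = 36.
Subtract solutions that violate a single cap (substitute x_i' = x_i − (cap_i+1)): x_1 ≥ 5 gives C(4,2) = 6; x_2 ≥ 4 gives C(5,2) = 10; x_3 ≥ 3 gives C(6,2) = 15. Together 31.
Add back pairs where two caps are both exceeded: 0 + 0 + 1 = 1.
By inclusion–exclusion the count is 36 − 31 + 1 = 6.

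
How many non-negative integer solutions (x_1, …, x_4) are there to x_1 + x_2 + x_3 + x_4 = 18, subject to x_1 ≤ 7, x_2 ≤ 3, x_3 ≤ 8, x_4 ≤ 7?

By stars and bars, unrestricted non-negative solutions to x_1+…+x_4 = 18 number C(18+3,3) = 1330.
Subtract solutions that violate a single cap (substitute x_i' = x_i − (cap_i+1)): x_1 ≥ 8 gives C(13,3) = 286; x_2 ≥ 4 gives C(17,3) = 680; x_3 ≥ 9 gives C(12,3) = 220; x_4 ≥ 8 gives C(13,3) = 286. Together 1472.
Add back pairs where two caps are both exceeded: 84 + 4 + 10 + 56 + 84 + 4 = 242.
By inclusion–exclusion the count is 1330 − 1472 + 242 = 100.

100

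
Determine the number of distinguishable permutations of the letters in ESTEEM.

120

Letter multiplicities in ESTEEM: E×3, M×1, S×1, T×1.
The number of distinct arrangements is 6!/(3!) = 720/6 = 120.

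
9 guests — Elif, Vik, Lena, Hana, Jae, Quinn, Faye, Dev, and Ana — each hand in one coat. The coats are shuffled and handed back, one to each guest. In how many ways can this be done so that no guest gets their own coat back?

133496

Count assignments avoiding every fixed point. For any j of the 9 guests fixed to their own coat, the other 9−j can be arranged in (9−j)! ways.
By inclusion–exclusion this is Σ_{j=0}^{9} (−1)^j C(9,j)·(9−j)!.
Computing: 362880 − 362880 + 181440 − 60480 + 15120 − 3024 + 504 − 72 + 9 − 1 = 133496.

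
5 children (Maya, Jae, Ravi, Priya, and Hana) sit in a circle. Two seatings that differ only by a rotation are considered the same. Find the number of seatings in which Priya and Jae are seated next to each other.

12

Glue Priya and Jae into a block (2 internal orders). Seating 4 units around a circle gives (3)! arrangements.
So 2 × (3)! = 2 × 6 = 12.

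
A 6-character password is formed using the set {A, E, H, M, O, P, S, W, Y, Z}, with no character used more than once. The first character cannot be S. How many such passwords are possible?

136080

The first character has 10−1 = 9 choices (anything except S).
The remaining 5 characters are filled from the other 9 symbols without repetition: 9 × 8 × 7 × 6 × 5 = 15120.
Total: 9 × 15120 = 136080.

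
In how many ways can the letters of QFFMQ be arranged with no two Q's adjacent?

There are 5!/(2!·2!) = 30 arrangements of QFFMQ in total.
If the two Q's are adjacent, glue them into one block, leaving 4 items to arrange: (4)!/(2!) = 12 ways.
Hence 30 − 12 = 18.

18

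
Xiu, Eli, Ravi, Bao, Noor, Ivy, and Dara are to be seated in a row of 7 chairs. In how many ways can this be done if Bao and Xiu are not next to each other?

3600

Of the 7! = 5040 arrangements, those with Bao and Xiu adjacent number 2 × 6! = 1440 (treat the pair as a block with 2 internal orders).
Complementary counting: 5040 − 1440 = 3600.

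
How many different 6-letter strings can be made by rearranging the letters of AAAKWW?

60

Letter multiplicities in AAAKWW: A×3, K×1, W×2.
The number of distinct arrangements is 6!/(3!·2!) = 720/12 = 60.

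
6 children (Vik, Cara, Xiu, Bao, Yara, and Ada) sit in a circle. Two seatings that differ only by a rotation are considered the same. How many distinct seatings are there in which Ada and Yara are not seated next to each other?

All circular seatings of 6 people number (5)! = 120.
Those with Ada next to Yara: fuse the pair into one unit and seat 5 units around a circle — 2·(4)! = 48.
Subtracting, 120 − 48 = 72.

72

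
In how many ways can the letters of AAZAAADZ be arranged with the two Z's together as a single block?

Treat the 2 copies of Z as a single block. The multiset to arrange is then {ZZ, A, A, A, A, A, D}, 7 items in all.
That gives (7)!/(5!) = 42 arrangements.

42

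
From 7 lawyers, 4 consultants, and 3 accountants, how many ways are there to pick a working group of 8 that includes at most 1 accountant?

Split by how many accountants are chosen (0 through 1).
Sum: C(3,0)·C(11,8) + C(3,1)·C(11,7) = 165 + 990 = 1155.

1155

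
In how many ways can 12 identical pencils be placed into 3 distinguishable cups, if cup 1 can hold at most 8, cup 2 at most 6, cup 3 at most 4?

By stars and bars, unrestricted non-negative solutions to x_1+…+x_3 = 12 number C(12+2,2) = 91.
Subtract solutions that violate a single cap (substitute x_i' = x_i − (cap_i+1)): x_1 ≥ 9 gives C(5,2) = 10; x_2 ≥ 7 gives C(7,2) = 21; x_3 ≥ 5 gives C(9,2) = 36. Together 67.
Add back pairs where two caps are both exceeded: 0 + 0 + 1 = 1.
By inclusion–exclusion the count is 91 − 67 + 1 = 25.

25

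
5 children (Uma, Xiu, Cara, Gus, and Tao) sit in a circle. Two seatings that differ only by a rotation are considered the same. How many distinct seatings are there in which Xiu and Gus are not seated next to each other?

12

All circular seatings of 5 people number (4)! = 24.
Seatings with Xiu beside Gus: treat them as a block with 2 internal orders, giving 2 × (3)! = 12.
Subtracting, 24 − 12 = 12.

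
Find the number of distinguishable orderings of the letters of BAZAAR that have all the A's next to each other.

24

Treat the 3 copies of A as a single block. The multiset to arrange is then {AAA, B, R, Z}, 4 items in all.
All 4 items are distinct, so there are (4)! = 24 arrangements.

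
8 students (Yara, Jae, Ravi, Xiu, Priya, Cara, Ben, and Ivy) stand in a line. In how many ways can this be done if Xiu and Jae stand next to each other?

10080

Glue Xiu and Jae into one block (2 internal orders), leaving 7 units to arrange in a row.
So the count is 2·(7)! = 10080.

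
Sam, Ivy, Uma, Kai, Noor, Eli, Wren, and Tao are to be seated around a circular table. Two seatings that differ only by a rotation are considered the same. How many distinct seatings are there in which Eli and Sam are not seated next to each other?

3600

All circular seatings of 8 people number (7)! = 5040.
Those with Eli next to Sam: fuse the pair into one unit and seat 7 units around a circle — 2·(6)! = 1440.
Subtracting, 5040 − 1440 = 3600.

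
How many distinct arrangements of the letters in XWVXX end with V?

4

With the last slot taken by V, it remains to arrange the other 4 letters (XWXX).
Those 4 letters have X appearing 3 times, giving (4)!/(3!) = 4.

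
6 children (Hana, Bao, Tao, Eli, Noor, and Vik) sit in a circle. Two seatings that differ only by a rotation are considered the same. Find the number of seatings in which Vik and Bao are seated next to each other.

48

Treat {Vik, Bao} as one unit (2 internal orders) and seat the resulting 5 units around the table: (4)! circular arrangements.
So 2 × (4)! = 2 × 24 = 48.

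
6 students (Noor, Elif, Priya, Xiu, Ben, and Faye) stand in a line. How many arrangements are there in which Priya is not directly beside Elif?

480

Of the 6! = 720 arrangements, those with Priya and Elif adjacent number 2 × 5! = 240 (treat the pair as a block with 2 internal orders).
Complementary counting: 720 − 240 = 480.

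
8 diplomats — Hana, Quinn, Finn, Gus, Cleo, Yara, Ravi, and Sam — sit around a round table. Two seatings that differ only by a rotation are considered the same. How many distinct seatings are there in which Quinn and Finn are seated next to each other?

1440

Glue Quinn and Finn into a block (2 internal orders). Seating 7 units around a circle gives (6)! arrangements.
So 2 × (6)! = 2 × 720 = 1440.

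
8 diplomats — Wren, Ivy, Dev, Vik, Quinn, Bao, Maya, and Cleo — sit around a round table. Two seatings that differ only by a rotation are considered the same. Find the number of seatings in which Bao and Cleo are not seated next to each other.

3600

Without the restriction there are (7)! = 5040 seatings.
Those with Bao next to Cleo: fuse the pair into one unit and seat 7 units around a circle — 2·(6)! = 1440.
Subtracting, 5040 − 1440 = 3600.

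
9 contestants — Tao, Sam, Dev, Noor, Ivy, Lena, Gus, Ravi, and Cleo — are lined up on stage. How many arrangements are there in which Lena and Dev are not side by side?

282240

Of the 9! = 362880 arrangements, those with Lena and Dev adjacent number 2 × 8! = 80640 (treat the pair as a block with 2 internal orders).
So 362880 − 80640 = 282240 arrangements keep them apart.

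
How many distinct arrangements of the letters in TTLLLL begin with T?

With the first slot taken by T, it remains to arrange the other 5 letters (TLLLL).
Those 5 letters have L appearing 4 times, giving (5)!/(4!) = 5.

5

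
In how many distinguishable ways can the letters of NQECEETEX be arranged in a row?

The 9 letters of NQECEETEX have repeats: E appearing 4 times.
So there are 9! / (4!) = 15120 distinguishable arrangements.

15120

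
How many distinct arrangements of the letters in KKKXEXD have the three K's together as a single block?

60

Treat the 3 copies of K as a single block. The multiset to arrange is then {KKK, D, E, X, X}, 5 items in all.
That gives (5)!/(2!) = 60 arrangements.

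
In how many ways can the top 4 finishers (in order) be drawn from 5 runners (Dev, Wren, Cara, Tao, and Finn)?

This is an ordered selection of 4 from 5: P(5,4).
That gives 5 × 4 × 3 × 2 = 120.

120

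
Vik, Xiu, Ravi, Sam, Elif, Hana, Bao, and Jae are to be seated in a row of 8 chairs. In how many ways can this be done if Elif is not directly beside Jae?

Of the 8! = 40320 arrangements, those with Elif and Jae adjacent number 2 × 7! = 10080 (treat the pair as a block with 2 internal orders).
So 40320 − 10080 = 30240 arrangements keep them apart.

30240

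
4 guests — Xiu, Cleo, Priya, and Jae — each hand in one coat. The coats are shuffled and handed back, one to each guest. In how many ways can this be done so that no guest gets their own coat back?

9

Let Aᵢ be the assignments in which guest i gets their own coat. We want the size of the complement of A₁∪…∪A_4.
By inclusion–exclusion this is Σ_{j=0}^{4} (−1)^j C(4,j)·(4−j)!.
Computing: 24 − 24 + 12 − 4 + 1 = 9.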